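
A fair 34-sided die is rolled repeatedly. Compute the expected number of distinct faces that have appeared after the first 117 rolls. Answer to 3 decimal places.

For each face, P(seen in 117 rolls) = 1 - (33/34)^117 = 0.9696.
By linearity of expectation, E[distinct seen] = 34·(1 - (33/34)^117) = 32.9659.

32.966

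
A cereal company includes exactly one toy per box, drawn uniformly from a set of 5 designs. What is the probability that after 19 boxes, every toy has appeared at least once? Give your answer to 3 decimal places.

0.929

By inclusion–exclusion over which toys are missing,
P(all seen) = Σ_{j=0}^{5} (-1)^j C(5,j)((5-j)/5)^19
= 1.0000 - 0.0721 + 0.0006 - 0.0000 + 0.0000 - 0.0000
= 0.9286.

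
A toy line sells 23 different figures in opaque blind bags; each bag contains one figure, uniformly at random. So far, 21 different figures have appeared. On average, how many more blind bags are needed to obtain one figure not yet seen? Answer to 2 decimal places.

The number of blind bags until the next new figure is geometric with success probability 2/23, so its mean is 23/2.
E = 23/2 = 11.500.

11.50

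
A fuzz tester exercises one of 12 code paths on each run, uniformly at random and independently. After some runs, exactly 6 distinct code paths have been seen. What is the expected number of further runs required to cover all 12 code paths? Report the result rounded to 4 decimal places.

29.4000

With k distinct code paths already seen, the next new one takes an expected 12/(12-k) runs.
Sum over k = 6,...,11: E = 12/6 + 12/5 + 12/4 + 12/3 + 12/2 + 12/1 = 29.40000.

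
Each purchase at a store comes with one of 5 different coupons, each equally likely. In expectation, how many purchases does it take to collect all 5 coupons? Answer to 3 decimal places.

Split into phases: going from k distinct to k+1 distinct takes on average 5/(5-k) purchases.
E[T] = 5/5 + 5/4 + 5/3 + 5/2 + 5/1 = 5·H_{5}.
H_{5} = 2.2833, so E[T] = 11.4167.

11.417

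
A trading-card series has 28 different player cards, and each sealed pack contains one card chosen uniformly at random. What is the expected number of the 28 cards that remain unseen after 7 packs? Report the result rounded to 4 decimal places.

For each card, P(unseen after 7) = (27/28)^7 = 0.77525.
By linearity of expectation, E[unseen] = 28·(27/28)^7 = 21.70692.

21.7069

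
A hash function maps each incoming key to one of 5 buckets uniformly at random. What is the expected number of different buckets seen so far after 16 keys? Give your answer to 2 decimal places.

For each bucket, P(seen in 16 keys) = 1 - (4/5)^16 = 0.972.
By linearity of expectation, E[distinct seen] = 5·(1 - (4/5)^16) = 4.859.

4.86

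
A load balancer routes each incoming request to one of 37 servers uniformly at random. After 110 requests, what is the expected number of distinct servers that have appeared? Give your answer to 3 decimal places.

35.183

For each server, P(seen in 110 requests) = 1 - (36/37)^110 = 0.9509.
By linearity of expectation, E[distinct seen] = 37·(1 - (36/37)^110) = 35.1833.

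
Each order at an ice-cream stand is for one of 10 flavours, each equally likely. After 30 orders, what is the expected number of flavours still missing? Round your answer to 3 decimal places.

0.424

For each flavour, P(unseen after 30) = (9/10)^30 = 0.0424.
By linearity of expectation, E[unseen] = 10·(9/10)^30 = 0.4239.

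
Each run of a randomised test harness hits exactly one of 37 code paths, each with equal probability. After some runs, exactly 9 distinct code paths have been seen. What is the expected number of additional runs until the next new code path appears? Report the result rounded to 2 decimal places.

Each run yields a new code path with probability (37-9)/37 = 28/37, so the wait is geometric with mean 37/28.
E = 37/28 = 1.321.

1.32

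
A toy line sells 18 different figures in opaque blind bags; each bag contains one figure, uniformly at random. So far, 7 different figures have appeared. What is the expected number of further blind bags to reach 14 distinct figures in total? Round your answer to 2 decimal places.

16.86

With k distinct figures already seen, the next new one takes an expected 18/(18-k) blind bags.
Sum over k = 7,...,13: E = 18/11 + 18/10 + 18/9 + ... + 18/6 + 18/5 = 16.858.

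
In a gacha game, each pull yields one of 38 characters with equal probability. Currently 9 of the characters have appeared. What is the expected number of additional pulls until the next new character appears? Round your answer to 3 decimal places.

The number of pulls until the next new character is geometric with success probability 29/38, so its mean is 38/29.
E = 38/29 = 1.3103.

1.310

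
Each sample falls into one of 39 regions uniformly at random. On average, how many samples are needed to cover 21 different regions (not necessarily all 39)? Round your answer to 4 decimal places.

29.5790

With k distinct regions already seen, the next new one arrives after an expected 39/(39-k) samples.
Sum over k = 0,...,20: E = 39/39 + 39/38 + 39/37 + ... + 39/20 + 39/19 = 29.57896.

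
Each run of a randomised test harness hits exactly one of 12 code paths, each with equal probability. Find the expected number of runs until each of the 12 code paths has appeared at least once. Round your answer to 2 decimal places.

After k distinct code paths have appeared, the next run gives a new one with probability (12-k)/12, so the expected wait for the (k+1)-th is 12/(12-k).
E[T] = 12/12 + 12/11 + 12/10 + ... + 12/2 + 12/1 = 12·H_{12}.
H_{12} = 3.103, so E[T] = 37.239.

37.24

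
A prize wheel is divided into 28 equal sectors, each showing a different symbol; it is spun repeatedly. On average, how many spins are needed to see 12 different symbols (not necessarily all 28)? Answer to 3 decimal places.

15.300

Going from k to k+1 distinct takes a geometric number of spins with mean 28/(28-k).
Sum over k = 0,...,11: E = 28/28 + 28/27 + 28/26 + ... + 28/18 + 28/17 = 15.3004.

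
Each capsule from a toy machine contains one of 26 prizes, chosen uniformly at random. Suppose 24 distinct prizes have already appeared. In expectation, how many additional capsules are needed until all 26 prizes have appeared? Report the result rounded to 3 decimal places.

From k distinct to k+1 distinct takes on average 26/(26-k) capsules.
Sum over k = 24,...,25: E = 26/2 + 26/1 = 39.0000.

39.000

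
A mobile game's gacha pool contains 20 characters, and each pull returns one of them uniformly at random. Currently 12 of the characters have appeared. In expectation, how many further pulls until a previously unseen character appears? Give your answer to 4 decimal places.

The number of pulls until the next new character is geometric with success probability 8/20, so its mean is 20/8.
E = 20/8 = 2.50000.

2.5000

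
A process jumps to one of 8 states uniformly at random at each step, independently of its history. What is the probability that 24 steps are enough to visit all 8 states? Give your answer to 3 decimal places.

Let A_i be the event that state i is missing after 24 steps. By inclusion–exclusion on the A_i,
P(all seen) = Σ_{j=0}^{8} (-1)^j C(8,j)((8-j)/8)^24
= 1.0000 - 0.3246 + 0.0281 - 0.0007 + 0.0000 - 0.0000 + 0.0000 - 0.0000 + 0.0000
= 0.7028.

0.703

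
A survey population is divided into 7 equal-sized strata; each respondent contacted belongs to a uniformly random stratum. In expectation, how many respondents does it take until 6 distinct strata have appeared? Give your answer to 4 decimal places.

11.1500

Going from k to k+1 distinct takes a geometric number of respondents with mean 7/(7-k).
Sum over k = 0,...,5: E = 7/7 + 7/6 + 7/5 + 7/4 + 7/3 + 7/2 = 11.15000.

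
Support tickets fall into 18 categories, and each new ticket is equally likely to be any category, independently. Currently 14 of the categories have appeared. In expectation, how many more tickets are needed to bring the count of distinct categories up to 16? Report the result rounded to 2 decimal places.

10.50

From k distinct to k+1 distinct takes on average 18/(18-k) tickets.
Sum over k = 14,...,15: E = 18/4 + 18/3 = 10.500.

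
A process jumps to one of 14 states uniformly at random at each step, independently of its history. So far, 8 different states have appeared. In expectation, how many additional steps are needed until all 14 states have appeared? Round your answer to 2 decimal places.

The wait to go from k to k+1 distinct states is geometric with mean 14/(14-k).
Sum over k = 8,...,13: E = 14/6 + 14/5 + 14/4 + 14/3 + 14/2 + 14/1 = 34.300.

34.30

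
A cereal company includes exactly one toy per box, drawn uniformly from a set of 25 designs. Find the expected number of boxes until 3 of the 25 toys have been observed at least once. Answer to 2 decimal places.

3.13

With k distinct toys already seen, the next new one arrives after an expected 25/(25-k) boxes.
Sum over k = 0,...,2: E = 25/25 + 25/24 + 25/23 = 3.129.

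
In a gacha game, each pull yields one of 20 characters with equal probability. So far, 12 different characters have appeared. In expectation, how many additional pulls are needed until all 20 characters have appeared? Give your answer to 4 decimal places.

With k distinct characters already seen, the next new one takes an expected 20/(20-k) pulls.
Sum over k = 12,...,19: E = 20/8 + 20/7 + 20/6 + ... + 20/2 + 20/1 = 54.35714.

54.3571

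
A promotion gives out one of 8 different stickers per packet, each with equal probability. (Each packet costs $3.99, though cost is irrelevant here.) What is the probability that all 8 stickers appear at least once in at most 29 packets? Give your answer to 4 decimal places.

By inclusion–exclusion over which stickers are missing,
P(all seen) = Σ_{j=0}^{8} (-1)^j C(8,j)((8-j)/8)^29
= 1.00000 - 0.16647 + 0.00667 - 0.00007 + 0.00000 - 0.00000 + 0.00000 - 0.00000 + 0.00000
= 0.84013.

0.8401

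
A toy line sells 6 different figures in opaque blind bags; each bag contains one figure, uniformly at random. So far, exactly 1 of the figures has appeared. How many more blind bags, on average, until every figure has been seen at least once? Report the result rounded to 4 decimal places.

13.7000

The wait to go from k to k+1 distinct figures is geometric with mean 6/(6-k).
Sum over k = 1,...,5: E = 6/5 + 6/4 + 6/3 + 6/2 + 6/1 = 13.70000.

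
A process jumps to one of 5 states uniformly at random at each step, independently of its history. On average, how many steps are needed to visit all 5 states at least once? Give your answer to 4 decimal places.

11.4167

After k distinct states have appeared, the next step gives a new one with probability (5-k)/5, so the expected wait for the (k+1)-th is 5/(5-k).
E[T] = 5/5 + 5/4 + 5/3 + 5/2 + 5/1 = 5·H_{5}.
H_{5} = 2.28333, so E[T] = 11.41667.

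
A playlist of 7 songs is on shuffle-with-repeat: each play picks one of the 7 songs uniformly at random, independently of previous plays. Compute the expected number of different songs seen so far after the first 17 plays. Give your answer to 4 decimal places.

6.4907

For each song, P(seen in 17 plays) = 1 - (6/7)^17 = 0.92724.
By linearity of expectation, E[distinct seen] = 7·(1 - (6/7)^17) = 6.49067.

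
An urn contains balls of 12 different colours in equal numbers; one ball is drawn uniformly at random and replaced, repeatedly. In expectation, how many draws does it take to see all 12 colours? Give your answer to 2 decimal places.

37.24

Split into phases: going from k distinct to k+1 distinct takes on average 12/(12-k) draws.
E[T] = 12/12 + 12/11 + 12/10 + ... + 12/2 + 12/1 = 12·H_{12}.
H_{12} = 3.103, so E[T] = 37.239.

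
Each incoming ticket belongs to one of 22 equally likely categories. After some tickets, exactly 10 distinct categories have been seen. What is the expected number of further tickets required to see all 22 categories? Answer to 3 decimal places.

68.271

The wait to go from k to k+1 distinct categories is geometric with mean 22/(22-k).
Sum over k = 10,...,21: E = 22/12 + 22/11 + 22/10 + ... + 22/2 + 22/1 = 68.2706.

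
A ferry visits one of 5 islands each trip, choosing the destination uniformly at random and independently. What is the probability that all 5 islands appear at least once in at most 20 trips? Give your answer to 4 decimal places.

0.9427

Let A_i be the event that island i is missing after 20 trips. By inclusion–exclusion on the A_i,
P(all seen) = Σ_{j=0}^{5} (-1)^j C(5,j)((5-j)/5)^20
= 1.00000 - 0.05765 + 0.00037 - 0.00000 + 0.00000 - 0.00000
= 0.94272.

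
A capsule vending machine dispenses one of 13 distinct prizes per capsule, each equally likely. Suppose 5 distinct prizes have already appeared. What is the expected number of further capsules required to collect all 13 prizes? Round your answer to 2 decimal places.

With k distinct prizes already seen, the next new one takes an expected 13/(13-k) capsules.
Sum over k = 5,...,12: E = 13/8 + 13/7 + 13/6 + ... + 13/2 + 13/1 = 35.332.

35.33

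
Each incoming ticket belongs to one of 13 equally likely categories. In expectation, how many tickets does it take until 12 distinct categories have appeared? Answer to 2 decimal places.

28.34

Going from k to k+1 distinct takes a geometric number of tickets with mean 13/(13-k).
Sum over k = 0,...,11: E = 13/13 + 13/12 + 13/11 + ... + 13/3 + 13/2 = 28.342.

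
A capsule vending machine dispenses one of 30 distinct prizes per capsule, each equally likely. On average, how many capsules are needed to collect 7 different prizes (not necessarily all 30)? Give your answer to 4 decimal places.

7.8209

Going from k to k+1 distinct takes a geometric number of capsules with mean 30/(30-k).
Sum over k = 0,...,6: E = 30/30 + 30/29 + 30/28 + ... + 30/25 + 30/24 = 7.82087.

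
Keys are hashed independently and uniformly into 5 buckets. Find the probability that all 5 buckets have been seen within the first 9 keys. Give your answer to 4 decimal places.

0.4271

By inclusion–exclusion over which buckets are missing,
P(all seen) = Σ_{j=0}^{5} (-1)^j C(5,j)((5-j)/5)^9
= 1.00000 - 0.67109 + 0.10078 - 0.00262 + 0.00000 - 0.00000
= 0.42707.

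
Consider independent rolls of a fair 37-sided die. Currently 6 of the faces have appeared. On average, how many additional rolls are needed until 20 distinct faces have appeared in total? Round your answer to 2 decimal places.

21.74

From k distinct to k+1 distinct takes on average 37/(37-k) rolls.
Sum over k = 6,...,19: E = 37/31 + 37/30 + 37/29 + ... + 37/19 + 37/18 = 21.745.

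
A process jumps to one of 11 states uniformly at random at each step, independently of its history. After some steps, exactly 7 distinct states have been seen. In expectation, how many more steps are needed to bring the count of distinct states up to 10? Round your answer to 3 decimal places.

11.917

With k distinct states already seen, the next new one takes an expected 11/(11-k) steps.
Sum over k = 7,...,9: E = 11/4 + 11/3 + 11/2 = 11.9167.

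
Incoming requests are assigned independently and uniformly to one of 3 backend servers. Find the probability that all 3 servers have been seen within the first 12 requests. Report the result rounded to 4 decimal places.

0.9769

Let A_i be the event that server i is missing after 12 requests. By inclusion–exclusion on the A_i,
P(all seen) = Σ_{j=0}^{3} (-1)^j C(3,j)((3-j)/3)^12
= 1.00000 - 0.02312 + 0.00001 - 0.00000
= 0.97688.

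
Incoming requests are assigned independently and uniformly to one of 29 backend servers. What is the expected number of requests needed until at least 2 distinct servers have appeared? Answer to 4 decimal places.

2.0357

Going from k to k+1 distinct takes a geometric number of requests with mean 29/(29-k).
Sum over k = 0,...,1: E = 29/29 + 29/28 = 2.03571.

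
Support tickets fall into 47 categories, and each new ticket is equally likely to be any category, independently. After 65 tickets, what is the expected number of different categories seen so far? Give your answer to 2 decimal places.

For each category, P(seen in 65 tickets) = 1 - (46/47)^65 = 0.753.
By linearity of expectation, E[distinct seen] = 47·(1 - (46/47)^65) = 35.386.

35.39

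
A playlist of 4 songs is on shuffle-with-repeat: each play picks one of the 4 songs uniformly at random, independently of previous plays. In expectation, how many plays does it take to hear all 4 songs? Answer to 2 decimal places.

8.33

The wait to go from k to k+1 distinct songs is geometric with mean 4/(4-k).
E[T] = 4/4 + 4/3 + 4/2 + 4/1 = 4·H_{4}.
H_{4} = 2.083, so E[T] = 8.333.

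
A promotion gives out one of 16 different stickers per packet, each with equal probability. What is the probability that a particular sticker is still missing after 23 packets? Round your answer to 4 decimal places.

0.2266

On each packet the fixed sticker fails to appear with probability 15/16.
P(still missing after 23) = (15/16)^23 = 0.22664.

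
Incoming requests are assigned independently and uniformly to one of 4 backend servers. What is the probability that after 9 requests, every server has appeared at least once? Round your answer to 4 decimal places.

Let A_i be the event that server i is missing after 9 requests. By inclusion–exclusion on the A_i,
P(all seen) = Σ_{j=0}^{4} (-1)^j C(4,j)((4-j)/4)^9
= 1.00000 - 0.30034 + 0.01172 - 0.00002 + 0.00000
= 0.71136.

0.7114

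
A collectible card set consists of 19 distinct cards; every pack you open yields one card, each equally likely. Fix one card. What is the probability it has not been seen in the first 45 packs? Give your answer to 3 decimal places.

Each pack misses the fixed card with probability (19-1)/19 = 18/19, independently.
P(still missing after 45) = (18/19)^45 = 0.0878.

0.088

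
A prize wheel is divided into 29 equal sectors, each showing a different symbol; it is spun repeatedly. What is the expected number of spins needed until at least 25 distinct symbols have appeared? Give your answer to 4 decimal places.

54.4713

With k distinct symbols already seen, the next new one arrives after an expected 29/(29-k) spins.
Sum over k = 0,...,24: E = 29/29 + 29/28 + 29/27 + ... + 29/6 + 29/5 = 54.47129.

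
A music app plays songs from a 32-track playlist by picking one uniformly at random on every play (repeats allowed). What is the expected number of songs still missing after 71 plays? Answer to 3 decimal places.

3.359

For each song, P(unseen after 71) = (31/32)^71 = 0.1050.
By linearity of expectation, E[unseen] = 32·(31/32)^71 = 3.3588.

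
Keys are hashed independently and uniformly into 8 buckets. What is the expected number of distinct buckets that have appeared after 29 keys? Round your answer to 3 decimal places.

For each bucket, P(seen in 29 keys) = 1 - (7/8)^29 = 0.9792.
By linearity of expectation, E[distinct seen] = 8·(1 - (7/8)^29) = 7.8335.

7.834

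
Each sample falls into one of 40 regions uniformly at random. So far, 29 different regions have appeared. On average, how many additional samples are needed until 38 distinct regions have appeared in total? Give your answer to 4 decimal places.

60.7951

From k distinct to k+1 distinct takes on average 40/(40-k) samples.
Sum over k = 29,...,37: E = 40/11 + 40/10 + 40/9 + ... + 40/4 + 40/3 = 60.79509.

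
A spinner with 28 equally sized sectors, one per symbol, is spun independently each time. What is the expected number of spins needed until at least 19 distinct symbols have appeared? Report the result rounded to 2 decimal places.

With k distinct symbols already seen, the next new one arrives after an expected 28/(28-k) spins.
Sum over k = 0,...,18: E = 28/28 + 28/27 + 28/26 + ... + 28/11 + 28/10 = 30.750.

30.75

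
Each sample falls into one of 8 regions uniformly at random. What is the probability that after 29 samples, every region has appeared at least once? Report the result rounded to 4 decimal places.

0.8401

Let A_i be the event that region i is missing after 29 samples. By inclusion–exclusion on the A_i,
P(all seen) = Σ_{j=0}^{8} (-1)^j C(8,j)((8-j)/8)^29
= 1.00000 - 0.16647 + 0.00667 - 0.00007 + 0.00000 - 0.00000 + 0.00000 - 0.00000 + 0.00000
= 0.84013.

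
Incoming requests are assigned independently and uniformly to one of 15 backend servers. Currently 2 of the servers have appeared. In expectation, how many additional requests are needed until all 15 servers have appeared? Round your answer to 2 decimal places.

From k distinct to k+1 distinct takes on average 15/(15-k) requests.
Sum over k = 2,...,14: E = 15/13 + 15/12 + 15/11 + ... + 15/2 + 15/1 = 47.702.

47.70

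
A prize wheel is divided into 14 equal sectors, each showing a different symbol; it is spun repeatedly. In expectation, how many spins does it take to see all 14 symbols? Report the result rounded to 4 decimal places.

45.5219

Split into phases: going from k distinct to k+1 distinct takes on average 14/(14-k) spins.
E[T] = 14/14 + 14/13 + 14/12 + ... + 14/2 + 14/1 = 14·H_{14}.
H_{14} = 3.25156, so E[T] = 45.52187.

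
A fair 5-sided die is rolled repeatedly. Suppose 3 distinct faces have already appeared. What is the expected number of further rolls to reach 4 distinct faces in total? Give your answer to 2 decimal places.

2.50

The wait to go from k to k+1 distinct faces is geometric with mean 5/(5-k).
Only the k = 3 term is needed: E = 5/2 = 2.500.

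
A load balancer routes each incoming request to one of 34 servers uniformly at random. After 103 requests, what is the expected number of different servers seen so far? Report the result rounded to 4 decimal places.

For each server, P(seen in 103 requests) = 1 - (33/34)^103 = 0.95380.
By linearity of expectation, E[distinct seen] = 34·(1 - (33/34)^103) = 32.42933.

32.4293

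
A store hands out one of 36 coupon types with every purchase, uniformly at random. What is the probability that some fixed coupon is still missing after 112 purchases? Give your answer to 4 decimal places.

Each purchase misses the fixed coupon with probability (36-1)/36 = 35/36, independently.
P(still missing after 112) = (35/36)^112 = 0.04263.

0.0426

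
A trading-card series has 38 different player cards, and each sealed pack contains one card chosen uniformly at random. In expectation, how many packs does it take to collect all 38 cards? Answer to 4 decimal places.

Split into phases: going from k distinct to k+1 distinct takes on average 38/(38-k) packs.
E[T] = 38/38 + 38/37 + 38/36 + ... + 38/2 + 38/1 = 38·H_{38}.
H_{38} = 4.22790, so E[T] = 160.66028.

160.6603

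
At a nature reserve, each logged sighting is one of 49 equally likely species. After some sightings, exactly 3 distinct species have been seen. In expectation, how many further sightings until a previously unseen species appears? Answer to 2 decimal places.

The number of sightings until the next new species is geometric with success probability 46/49, so its mean is 49/46.
E = 49/46 = 1.065.

1.07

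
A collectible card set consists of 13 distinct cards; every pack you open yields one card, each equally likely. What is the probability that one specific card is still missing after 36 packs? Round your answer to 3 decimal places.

Each pack misses the fixed card with probability (13-1)/13 = 12/13, independently.
P(still missing after 36) = (12/13)^36 = 0.0560.

0.056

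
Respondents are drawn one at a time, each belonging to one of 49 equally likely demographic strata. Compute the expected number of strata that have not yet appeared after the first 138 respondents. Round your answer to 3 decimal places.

2.847

For each stratum, P(unseen after 138) = (48/49)^138 = 0.0581.
By linearity of expectation, E[unseen] = 49·(48/49)^138 = 2.8473.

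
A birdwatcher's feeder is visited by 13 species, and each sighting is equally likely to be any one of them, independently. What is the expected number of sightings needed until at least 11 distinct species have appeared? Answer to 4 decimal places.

With k distinct species already seen, the next new one arrives after an expected 13/(13-k) sightings.
Sum over k = 0,...,10: E = 13/13 + 13/12 + 13/11 + ... + 13/4 + 13/3 = 21.84174.

21.8417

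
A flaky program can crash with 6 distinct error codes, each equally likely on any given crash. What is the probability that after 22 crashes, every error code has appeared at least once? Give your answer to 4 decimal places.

By inclusion–exclusion over which error codes are missing,
P(all seen) = Σ_{j=0}^{6} (-1)^j C(6,j)((6-j)/6)^22
= 1.00000 - 0.10868 + 0.00200 - 0.00000 + 0.00000 - 0.00000 + 0.00000
= 0.89332.

0.8933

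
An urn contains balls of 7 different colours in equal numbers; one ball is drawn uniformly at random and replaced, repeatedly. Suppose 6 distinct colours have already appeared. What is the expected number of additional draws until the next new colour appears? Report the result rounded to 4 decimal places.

The number of draws until the next new colour is geometric with success probability 1/7, so its mean is 7/1.
E = 7/1 = 7.00000.

7.0000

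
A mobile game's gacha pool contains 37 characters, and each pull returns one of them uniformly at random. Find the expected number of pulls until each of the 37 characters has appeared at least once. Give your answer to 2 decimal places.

After k distinct characters have appeared, the next pull gives a new one with probability (37-k)/37, so the expected wait for the (k+1)-th is 37/(37-k).
E[T] = 37/37 + 37/36 + 37/35 + ... + 37/2 + 37/1 = 37·H_{37}.
H_{37} = 4.202, so E[T] = 155.459.

155.46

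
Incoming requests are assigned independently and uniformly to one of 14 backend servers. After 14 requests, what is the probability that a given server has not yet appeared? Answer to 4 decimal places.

0.3543

Each request misses the fixed server with probability (14-1)/14 = 13/14, independently.
P(still missing after 14) = (13/14)^14 = 0.35434.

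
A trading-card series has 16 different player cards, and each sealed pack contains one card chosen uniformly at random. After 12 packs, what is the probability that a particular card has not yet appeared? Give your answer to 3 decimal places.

0.461

Each pack misses the fixed card with probability (16-1)/16 = 15/16, independently.
P(still missing after 12) = (15/16)^12 = 0.4610.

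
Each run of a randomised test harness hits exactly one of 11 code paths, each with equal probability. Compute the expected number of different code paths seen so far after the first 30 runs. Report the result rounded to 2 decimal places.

10.37

For each code path, P(seen in 30 runs) = 1 - (10/11)^30 = 0.943.
By linearity of expectation, E[distinct seen] = 11·(1 - (10/11)^30) = 10.370.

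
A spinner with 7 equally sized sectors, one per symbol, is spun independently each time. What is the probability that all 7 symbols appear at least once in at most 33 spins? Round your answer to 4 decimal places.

0.9571

By inclusion–exclusion over which symbols are missing,
P(all seen) = Σ_{j=0}^{7} (-1)^j C(7,j)((7-j)/7)^33
= 1.00000 - 0.04324 + 0.00032 - 0.00000 + 0.00000 - 0.00000 + 0.00000 - 0.00000
= 0.95708.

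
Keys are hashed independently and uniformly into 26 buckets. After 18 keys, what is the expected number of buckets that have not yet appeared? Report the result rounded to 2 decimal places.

For each bucket, P(unseen after 18) = (25/26)^18 = 0.494.
By linearity of expectation, E[unseen] = 26·(25/26)^18 = 12.834.

12.83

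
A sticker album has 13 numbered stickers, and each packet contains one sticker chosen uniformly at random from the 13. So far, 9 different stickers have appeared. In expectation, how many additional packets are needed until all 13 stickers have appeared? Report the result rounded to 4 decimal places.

27.0833

The wait to go from k to k+1 distinct stickers is geometric with mean 13/(13-k).
Sum over k = 9,...,12: E = 13/4 + 13/3 + 13/2 + 13/1 = 27.08333.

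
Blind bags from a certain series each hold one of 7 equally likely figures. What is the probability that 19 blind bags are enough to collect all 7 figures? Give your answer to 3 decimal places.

0.660

Let A_i be the event that figure i is missing after 19 blind bags. By inclusion–exclusion on the A_i,
P(all seen) = Σ_{j=0}^{7} (-1)^j C(7,j)((7-j)/7)^19
= 1.0000 - 0.3742 + 0.0351 - 0.0008 + 0.0000 - 0.0000 + 0.0000 - 0.0000
= 0.6601.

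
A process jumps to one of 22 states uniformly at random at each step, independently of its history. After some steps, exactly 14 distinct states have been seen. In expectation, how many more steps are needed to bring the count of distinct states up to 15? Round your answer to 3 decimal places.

The wait to go from k to k+1 distinct states is geometric with mean 22/(22-k).
Only the k = 14 term is needed: E = 22/8 = 2.7500.

2.750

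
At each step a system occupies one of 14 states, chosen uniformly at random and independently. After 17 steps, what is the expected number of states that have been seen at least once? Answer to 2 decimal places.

For each state, P(seen in 17 steps) = 1 - (13/14)^17 = 0.716.
By linearity of expectation, E[distinct seen] = 14·(1 - (13/14)^17) = 10.028.

10.03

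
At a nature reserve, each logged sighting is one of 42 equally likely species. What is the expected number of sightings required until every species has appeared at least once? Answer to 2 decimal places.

181.72

Split into phases: going from k distinct to k+1 distinct takes on average 42/(42-k) sightings.
E[T] = 42/42 + 42/41 + 42/40 + ... + 42/2 + 42/1 = 42·H_{42}.
H_{42} = 4.327, so E[T] = 181.723.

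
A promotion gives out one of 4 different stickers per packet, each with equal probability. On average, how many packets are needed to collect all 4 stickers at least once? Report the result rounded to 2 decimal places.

8.33

After k distinct stickers have appeared, the next packet gives a new one with probability (4-k)/4, so the expected wait for the (k+1)-th is 4/(4-k).
E[T] = 4/4 + 4/3 + 4/2 + 4/1 = 4·H_{4}.
H_{4} = 2.083, so E[T] = 8.333.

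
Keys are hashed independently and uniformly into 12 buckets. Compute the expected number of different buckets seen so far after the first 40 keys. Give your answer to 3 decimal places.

11.630

For each bucket, P(seen in 40 keys) = 1 - (11/12)^40 = 0.9692.
By linearity of expectation, E[distinct seen] = 12·(1 - (11/12)^40) = 11.6305.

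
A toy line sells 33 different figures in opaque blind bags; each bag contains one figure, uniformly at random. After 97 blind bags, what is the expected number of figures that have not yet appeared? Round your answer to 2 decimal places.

1.67

For each figure, P(unseen after 97) = (32/33)^97 = 0.051.
By linearity of expectation, E[unseen] = 33·(32/33)^97 = 1.668.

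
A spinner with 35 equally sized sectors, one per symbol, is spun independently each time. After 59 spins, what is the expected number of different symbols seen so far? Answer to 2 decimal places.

28.67

For each symbol, P(seen in 59 spins) = 1 - (34/35)^59 = 0.819.
By linearity of expectation, E[distinct seen] = 35·(1 - (34/35)^59) = 28.671.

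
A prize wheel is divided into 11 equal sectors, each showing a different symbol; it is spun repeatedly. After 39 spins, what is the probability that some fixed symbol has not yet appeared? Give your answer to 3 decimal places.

Each spin misses the fixed symbol with probability (11-1)/11 = 10/11, independently.
P(still missing after 39) = (10/11)^39 = 0.0243.

0.024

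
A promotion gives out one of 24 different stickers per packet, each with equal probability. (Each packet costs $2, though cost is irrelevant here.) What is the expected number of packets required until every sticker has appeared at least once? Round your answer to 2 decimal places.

90.62

After k distinct stickers have appeared, the next packet gives a new one with probability (24-k)/24, so the expected wait for the (k+1)-th is 24/(24-k).
E[T] = 24/24 + 24/23 + 24/22 + ... + 24/2 + 24/1 = 24·H_{24}.
H_{24} = 3.776, so E[T] = 90.623.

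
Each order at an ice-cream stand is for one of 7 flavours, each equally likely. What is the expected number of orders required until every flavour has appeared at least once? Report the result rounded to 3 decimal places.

After k distinct flavours have appeared, the next order gives a new one with probability (7-k)/7, so the expected wait for the (k+1)-th is 7/(7-k).
E[T] = 7/7 + 7/6 + 7/5 + ... + 7/2 + 7/1 = 7·H_{7}.
H_{7} = 2.5929, so E[T] = 18.1500.

18.150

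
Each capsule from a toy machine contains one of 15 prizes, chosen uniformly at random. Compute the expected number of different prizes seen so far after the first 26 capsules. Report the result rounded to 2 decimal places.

For each prize, P(seen in 26 capsules) = 1 - (14/15)^26 = 0.834.
By linearity of expectation, E[distinct seen] = 15·(1 - (14/15)^26) = 12.505.

12.51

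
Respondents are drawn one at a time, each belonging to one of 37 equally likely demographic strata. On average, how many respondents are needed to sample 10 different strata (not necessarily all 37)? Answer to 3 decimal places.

11.475

Going from k to k+1 distinct takes a geometric number of respondents with mean 37/(37-k).
Sum over k = 0,...,9: E = 37/37 + 37/36 + 37/35 + ... + 37/29 + 37/28 = 11.4748.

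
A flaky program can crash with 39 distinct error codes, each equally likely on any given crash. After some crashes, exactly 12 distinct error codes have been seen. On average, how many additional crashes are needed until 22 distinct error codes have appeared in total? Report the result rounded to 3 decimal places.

From k distinct to k+1 distinct takes on average 39/(39-k) crashes.
Sum over k = 12,...,21: E = 39/27 + 39/26 + 39/25 + ... + 39/19 + 39/18 = 17.6243.

17.624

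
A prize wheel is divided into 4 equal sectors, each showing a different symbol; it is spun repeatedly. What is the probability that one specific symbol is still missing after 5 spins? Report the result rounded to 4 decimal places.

0.2373

On each spin the fixed symbol fails to appear with probability 3/4.
P(still missing after 5) = (3/4)^5 = 0.23730.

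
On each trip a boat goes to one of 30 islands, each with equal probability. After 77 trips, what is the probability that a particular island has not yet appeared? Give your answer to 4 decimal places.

0.0735

Each trip misses the fixed island with probability (30-1)/30 = 29/30, independently.
P(still missing after 77) = (29/30)^77 = 0.07350.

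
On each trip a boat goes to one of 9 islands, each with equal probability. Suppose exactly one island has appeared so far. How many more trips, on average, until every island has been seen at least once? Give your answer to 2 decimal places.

24.46

The wait to go from k to k+1 distinct islands is geometric with mean 9/(9-k).
Sum over k = 1,...,8: E = 9/8 + 9/7 + 9/6 + ... + 9/2 + 9/1 = 24.461.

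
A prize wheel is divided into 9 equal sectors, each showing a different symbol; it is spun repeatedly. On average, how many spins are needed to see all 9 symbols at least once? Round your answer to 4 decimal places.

25.4607

The wait to go from k to k+1 distinct symbols is geometric with mean 9/(9-k).
E[T] = 9/9 + 9/8 + 9/7 + ... + 9/2 + 9/1 = 9·H_{9}.
H_{9} = 2.82897, so E[T] = 25.46071.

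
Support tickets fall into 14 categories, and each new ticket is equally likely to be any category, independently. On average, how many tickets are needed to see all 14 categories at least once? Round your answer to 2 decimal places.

After k distinct categories have appeared, the next ticket gives a new one with probability (14-k)/14, so the expected wait for the (k+1)-th is 14/(14-k).
E[T] = 14/14 + 14/13 + 14/12 + ... + 14/2 + 14/1 = 14·H_{14}.
H_{14} = 3.252, so E[T] = 45.522.

45.52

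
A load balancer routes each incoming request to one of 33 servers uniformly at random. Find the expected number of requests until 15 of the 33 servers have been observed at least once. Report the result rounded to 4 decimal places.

19.5918

With k distinct servers already seen, the next new one arrives after an expected 33/(33-k) requests.
Sum over k = 0,...,14: E = 33/33 + 33/32 + 33/31 + ... + 33/20 + 33/19 = 19.59177.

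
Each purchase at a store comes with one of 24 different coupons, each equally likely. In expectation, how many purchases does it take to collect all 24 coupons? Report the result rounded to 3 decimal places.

90.623

After k distinct coupons have appeared, the next purchase gives a new one with probability (24-k)/24, so the expected wait for the (k+1)-th is 24/(24-k).
E[T] = 24/24 + 24/23 + 24/22 + ... + 24/2 + 24/1 = 24·H_{24}.
H_{24} = 3.7760, so E[T] = 90.6230.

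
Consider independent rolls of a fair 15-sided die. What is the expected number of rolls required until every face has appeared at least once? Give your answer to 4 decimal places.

After k distinct faces have appeared, the next roll gives a new one with probability (15-k)/15, so the expected wait for the (k+1)-th is 15/(15-k).
E[T] = 15/15 + 15/14 + 15/13 + ... + 15/2 + 15/1 = 15·H_{15}.
H_{15} = 3.31823, so E[T] = 49.77343.

49.7734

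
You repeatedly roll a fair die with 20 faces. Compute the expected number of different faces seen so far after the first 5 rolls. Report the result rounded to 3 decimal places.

For each face, P(seen in 5 rolls) = 1 - (19/20)^5 = 0.2262.
By linearity of expectation, E[distinct seen] = 20·(1 - (19/20)^5) = 4.5244.

4.524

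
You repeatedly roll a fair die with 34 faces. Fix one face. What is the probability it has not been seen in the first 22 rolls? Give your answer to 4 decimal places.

0.5185

On each roll the fixed face fails to appear with probability 33/34.
P(still missing after 22) = (33/34)^22 = 0.51853.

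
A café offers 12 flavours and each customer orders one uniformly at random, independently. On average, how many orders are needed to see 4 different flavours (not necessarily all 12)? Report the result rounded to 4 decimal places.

4.6242

Going from k to k+1 distinct takes a geometric number of orders with mean 12/(12-k).
Sum over k = 0,...,3: E = 12/12 + 12/11 + 12/10 + 12/9 = 4.62424.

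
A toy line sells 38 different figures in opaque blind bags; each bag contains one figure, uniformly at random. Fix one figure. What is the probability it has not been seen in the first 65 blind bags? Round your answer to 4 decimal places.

0.1767

On each blind bag the fixed figure fails to appear with probability 37/38.
P(still missing after 65) = (37/38)^65 = 0.17668.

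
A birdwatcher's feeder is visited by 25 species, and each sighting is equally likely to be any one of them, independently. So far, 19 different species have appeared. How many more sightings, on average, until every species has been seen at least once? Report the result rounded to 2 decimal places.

61.25

The wait to go from k to k+1 distinct species is geometric with mean 25/(25-k).
Sum over k = 19,...,24: E = 25/6 + 25/5 + 25/4 + 25/3 + 25/2 + 25/1 = 61.250.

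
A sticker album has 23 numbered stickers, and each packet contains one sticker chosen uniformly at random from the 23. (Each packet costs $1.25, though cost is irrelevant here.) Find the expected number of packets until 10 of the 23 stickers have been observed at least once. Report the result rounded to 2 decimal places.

12.75

With k distinct stickers already seen, the next new one arrives after an expected 23/(23-k) packets.
Sum over k = 0,...,9: E = 23/23 + 23/22 + 23/21 + ... + 23/15 + 23/14 = 12.746.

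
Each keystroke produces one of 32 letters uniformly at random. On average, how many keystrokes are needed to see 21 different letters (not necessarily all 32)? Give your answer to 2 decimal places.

33.24

Going from k to k+1 distinct takes a geometric number of keystrokes with mean 32/(32-k).
Sum over k = 0,...,20: E = 32/32 + 32/31 + 32/30 + ... + 32/13 + 32/12 = 33.236.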